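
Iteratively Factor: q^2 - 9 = (q + 3)*(q - 3)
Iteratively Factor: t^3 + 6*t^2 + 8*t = (t + 4)*(t^2 + 2*t) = (t + 2)*(t + 4)*(t)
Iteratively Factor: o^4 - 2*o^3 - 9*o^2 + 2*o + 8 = (o - 1)*(o^3 - o^2 - 10*o - 8) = (o - 1)*(o + 2)*(o^2 - 3*o - 4) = (o - 1)*(o + 1)*(o + 2)*(o - 4)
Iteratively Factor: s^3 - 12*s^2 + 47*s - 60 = (s - 5)*(s^2 - 7*s + 12) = (s - 5)*(s - 3)*(s - 4)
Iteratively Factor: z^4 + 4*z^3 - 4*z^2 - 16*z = (z + 4)*(z^3 - 4*z) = (z + 2)*(z + 4)*(z^2 - 2*z) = (z - 2)*(z + 2)*(z + 4)*(z)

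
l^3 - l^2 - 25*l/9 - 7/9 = (l - 7/3)*(l + 1/3)*(l + 1)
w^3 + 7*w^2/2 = w^2*(w + 7/2)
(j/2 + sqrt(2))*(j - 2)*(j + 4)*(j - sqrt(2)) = j^4/2 + sqrt(2)*j^3/2 + j^3 - 6*j^2 + sqrt(2)*j^2 - 4*sqrt(2)*j - 4*j + 16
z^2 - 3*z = z*(z - 3)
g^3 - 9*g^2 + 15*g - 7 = (g - 7)*(g - 1)^2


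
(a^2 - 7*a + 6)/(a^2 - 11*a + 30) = (a - 1)/(a - 5)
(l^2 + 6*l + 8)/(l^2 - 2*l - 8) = (l + 4)/(l - 4)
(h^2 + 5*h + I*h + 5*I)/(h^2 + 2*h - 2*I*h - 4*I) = (h^2 + h*(5 + I) + 5*I)/(h^2 + 2*h*(1 - I) - 4*I)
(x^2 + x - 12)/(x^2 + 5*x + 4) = (x - 3)/(x + 1)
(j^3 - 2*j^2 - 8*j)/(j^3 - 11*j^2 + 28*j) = (j + 2)/(j - 7)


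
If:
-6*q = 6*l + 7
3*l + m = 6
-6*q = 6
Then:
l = -1/6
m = 13/2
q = -1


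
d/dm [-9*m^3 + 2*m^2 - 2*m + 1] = -27*m^2 + 4*m - 2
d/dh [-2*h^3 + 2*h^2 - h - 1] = -6*h^2 + 4*h - 1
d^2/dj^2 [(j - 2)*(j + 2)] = 2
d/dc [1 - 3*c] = -3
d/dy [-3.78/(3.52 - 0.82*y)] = -3.0996/(0.82*y - 3.52)^2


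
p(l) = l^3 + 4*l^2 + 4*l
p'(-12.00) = 340.00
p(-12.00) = -1200.00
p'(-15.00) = 559.00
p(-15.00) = -2535.00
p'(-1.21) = -1.29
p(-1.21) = -0.76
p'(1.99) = 31.80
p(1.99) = 31.68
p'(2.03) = 32.60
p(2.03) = 32.97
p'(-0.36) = 1.51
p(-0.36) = -0.97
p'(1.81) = 28.31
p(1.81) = 26.27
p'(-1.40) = -1.32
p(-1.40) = -0.50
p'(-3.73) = 15.90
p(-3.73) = -11.16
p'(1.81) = 28.31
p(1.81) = 26.27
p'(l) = 3*l^2 + 8*l + 4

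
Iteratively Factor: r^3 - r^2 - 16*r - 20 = (r - 5)*(r^2 + 4*r + 4) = (r - 5)*(r + 2)*(r + 2)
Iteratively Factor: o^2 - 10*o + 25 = (o - 5)*(o - 5)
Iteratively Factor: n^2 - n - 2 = (n - 2)*(n + 1)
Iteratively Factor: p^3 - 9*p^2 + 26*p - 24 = (p - 4)*(p^2 - 5*p + 6) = (p - 4)*(p - 2)*(p - 3)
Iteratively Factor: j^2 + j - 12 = (j + 4)*(j - 3)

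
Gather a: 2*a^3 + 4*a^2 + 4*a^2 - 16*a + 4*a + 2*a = 2*a^3 + 8*a^2 - 10*a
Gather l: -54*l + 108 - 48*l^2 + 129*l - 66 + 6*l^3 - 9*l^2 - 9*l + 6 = 6*l^3 - 57*l^2 + 66*l + 48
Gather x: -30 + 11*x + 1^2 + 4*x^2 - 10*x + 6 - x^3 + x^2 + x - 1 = -x^3 + 5*x^2 + 2*x - 24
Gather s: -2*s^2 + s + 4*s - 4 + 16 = -2*s^2 + 5*s + 12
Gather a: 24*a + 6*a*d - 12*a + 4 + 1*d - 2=a*(6*d + 12) + d + 2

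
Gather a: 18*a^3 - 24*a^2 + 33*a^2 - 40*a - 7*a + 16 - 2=18*a^3 + 9*a^2 - 47*a + 14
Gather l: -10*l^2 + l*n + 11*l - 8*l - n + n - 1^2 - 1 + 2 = -10*l^2 + l*(n + 3)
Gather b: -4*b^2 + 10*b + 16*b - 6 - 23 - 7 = -4*b^2 + 26*b - 36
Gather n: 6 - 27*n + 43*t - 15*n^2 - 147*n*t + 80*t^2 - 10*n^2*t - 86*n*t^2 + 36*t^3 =n^2*(-10*t - 15) + n*(-86*t^2 - 147*t - 27) + 36*t^3 + 80*t^2 + 43*t + 6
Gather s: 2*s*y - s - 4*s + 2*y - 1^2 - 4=s*(2*y - 5) + 2*y - 5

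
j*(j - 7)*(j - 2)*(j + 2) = j^4 - 7*j^3 - 4*j^2 + 28*j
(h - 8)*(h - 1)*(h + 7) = h^3 - 2*h^2 - 55*h + 56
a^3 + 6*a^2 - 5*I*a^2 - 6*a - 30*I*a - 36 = (a + 6)*(a - 3*I)*(a - 2*I)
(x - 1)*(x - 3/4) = x^2 - 7*x/4 + 3/4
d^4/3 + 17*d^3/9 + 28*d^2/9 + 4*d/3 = d*(d/3 + 1)*(d + 2/3)*(d + 2)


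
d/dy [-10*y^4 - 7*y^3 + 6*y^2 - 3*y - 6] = -40*y^3 - 21*y^2 + 12*y - 3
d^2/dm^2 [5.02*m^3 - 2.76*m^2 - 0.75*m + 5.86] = 30.12*m - 5.52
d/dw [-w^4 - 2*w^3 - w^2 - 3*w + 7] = -4*w^3 - 6*w^2 - 2*w - 3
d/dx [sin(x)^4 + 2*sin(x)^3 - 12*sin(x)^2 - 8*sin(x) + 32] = 2*(2*sin(x)^3 + 3*sin(x)^2 - 12*sin(x) - 4)*cos(x)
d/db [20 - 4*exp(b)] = -4*exp(b)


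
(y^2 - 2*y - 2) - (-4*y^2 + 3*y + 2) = 5*y^2 - 5*y - 4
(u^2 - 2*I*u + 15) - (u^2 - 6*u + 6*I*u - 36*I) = 6*u - 8*I*u + 15 + 36*I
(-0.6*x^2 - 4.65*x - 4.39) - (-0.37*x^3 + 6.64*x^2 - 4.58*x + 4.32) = 0.37*x^3 - 7.24*x^2 - 0.0700000000000003*x - 8.71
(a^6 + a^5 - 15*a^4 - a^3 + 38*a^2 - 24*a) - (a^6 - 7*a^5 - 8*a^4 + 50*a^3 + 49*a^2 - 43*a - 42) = 8*a^5 - 7*a^4 - 51*a^3 - 11*a^2 + 19*a + 42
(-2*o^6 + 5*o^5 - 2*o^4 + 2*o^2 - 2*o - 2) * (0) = 0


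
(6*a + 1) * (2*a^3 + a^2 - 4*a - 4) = 12*a^4 + 8*a^3 - 23*a^2 - 28*a - 4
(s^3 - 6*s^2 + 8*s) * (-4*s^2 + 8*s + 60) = -4*s^5 + 32*s^4 - 20*s^3 - 296*s^2 + 480*s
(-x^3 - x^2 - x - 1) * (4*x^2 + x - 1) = -4*x^5 - 5*x^4 - 4*x^3 - 4*x^2 + 1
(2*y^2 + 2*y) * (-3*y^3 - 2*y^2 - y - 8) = -6*y^5 - 10*y^4 - 6*y^3 - 18*y^2 - 16*y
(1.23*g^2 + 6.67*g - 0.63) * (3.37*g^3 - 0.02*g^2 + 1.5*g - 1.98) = 4.1451*g^5 + 22.4533*g^4 - 0.4115*g^3 + 7.5822*g^2 - 14.1516*g + 1.2474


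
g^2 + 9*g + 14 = (g + 2)*(g + 7)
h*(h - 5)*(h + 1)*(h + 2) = h^4 - 2*h^3 - 13*h^2 - 10*h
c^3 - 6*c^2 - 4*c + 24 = (c - 6)*(c - 2)*(c + 2)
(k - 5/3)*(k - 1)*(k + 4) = k^3 + 4*k^2/3 - 9*k + 20/3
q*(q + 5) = q^2 + 5*q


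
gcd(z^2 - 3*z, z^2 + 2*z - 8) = 1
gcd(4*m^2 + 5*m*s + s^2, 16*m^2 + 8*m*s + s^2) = 4*m + s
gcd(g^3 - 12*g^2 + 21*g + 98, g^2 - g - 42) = g - 7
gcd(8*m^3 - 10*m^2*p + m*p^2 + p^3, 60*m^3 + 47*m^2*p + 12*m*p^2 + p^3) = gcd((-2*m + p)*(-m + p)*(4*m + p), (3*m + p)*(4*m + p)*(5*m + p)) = 4*m + p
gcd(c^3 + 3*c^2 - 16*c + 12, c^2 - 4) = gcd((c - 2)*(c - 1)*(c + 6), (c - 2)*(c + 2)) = c - 2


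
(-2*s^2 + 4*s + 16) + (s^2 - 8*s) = -s^2 - 4*s + 16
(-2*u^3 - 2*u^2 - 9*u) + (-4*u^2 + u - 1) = -2*u^3 - 6*u^2 - 8*u - 1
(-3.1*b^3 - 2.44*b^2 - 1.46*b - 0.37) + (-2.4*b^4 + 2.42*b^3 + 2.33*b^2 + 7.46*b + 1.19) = -2.4*b^4 - 0.68*b^3 - 0.11*b^2 + 6.0*b + 0.82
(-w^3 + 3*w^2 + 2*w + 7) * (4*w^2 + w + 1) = -4*w^5 + 11*w^4 + 10*w^3 + 33*w^2 + 9*w + 7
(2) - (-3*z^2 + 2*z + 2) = 3*z^2 - 2*z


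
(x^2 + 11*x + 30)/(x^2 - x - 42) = (x + 5)/(x - 7)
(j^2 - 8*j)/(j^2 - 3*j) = (j - 8)/(j - 3)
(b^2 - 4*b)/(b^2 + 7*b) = (b - 4)/(b + 7)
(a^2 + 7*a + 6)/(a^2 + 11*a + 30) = (a + 1)/(a + 5)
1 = 1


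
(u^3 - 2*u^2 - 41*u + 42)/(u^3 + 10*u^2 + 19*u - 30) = (u - 7)/(u + 5)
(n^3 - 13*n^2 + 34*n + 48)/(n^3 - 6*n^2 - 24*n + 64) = (n^2 - 5*n - 6)/(n^2 + 2*n - 8)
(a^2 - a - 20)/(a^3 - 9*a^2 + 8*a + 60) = (a + 4)/(a^2 - 4*a - 12)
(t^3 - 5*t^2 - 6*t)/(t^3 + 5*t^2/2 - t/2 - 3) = 2*t*(t^2 - 5*t - 6)/(2*t^3 + 5*t^2 - t - 6)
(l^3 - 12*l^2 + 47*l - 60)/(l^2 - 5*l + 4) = (l^2 - 8*l + 15)/(l - 1)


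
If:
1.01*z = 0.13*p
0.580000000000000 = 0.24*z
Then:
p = 18.78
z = 2.42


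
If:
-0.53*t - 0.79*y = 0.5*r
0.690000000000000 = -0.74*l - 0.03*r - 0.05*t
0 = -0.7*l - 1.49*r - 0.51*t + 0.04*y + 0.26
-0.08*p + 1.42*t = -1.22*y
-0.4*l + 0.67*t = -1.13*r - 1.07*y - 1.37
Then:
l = -1.59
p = 118.05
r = -3.20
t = 11.59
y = -5.75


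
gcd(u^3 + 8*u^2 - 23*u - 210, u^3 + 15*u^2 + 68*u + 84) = u^2 + 13*u + 42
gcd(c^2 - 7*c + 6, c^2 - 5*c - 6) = c - 6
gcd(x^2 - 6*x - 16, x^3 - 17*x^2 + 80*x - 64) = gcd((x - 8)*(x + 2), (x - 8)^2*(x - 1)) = x - 8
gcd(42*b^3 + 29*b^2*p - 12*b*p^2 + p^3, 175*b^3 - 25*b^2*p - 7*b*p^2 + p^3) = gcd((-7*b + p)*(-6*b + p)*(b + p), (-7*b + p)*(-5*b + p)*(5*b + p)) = -7*b + p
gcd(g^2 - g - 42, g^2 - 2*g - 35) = g - 7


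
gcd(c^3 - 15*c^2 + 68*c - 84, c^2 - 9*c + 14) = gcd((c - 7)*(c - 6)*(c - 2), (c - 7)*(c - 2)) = c^2 - 9*c + 14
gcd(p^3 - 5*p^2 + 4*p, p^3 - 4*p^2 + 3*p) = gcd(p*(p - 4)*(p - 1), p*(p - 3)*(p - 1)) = p^2 - p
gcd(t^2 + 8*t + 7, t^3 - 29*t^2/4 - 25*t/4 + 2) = t + 1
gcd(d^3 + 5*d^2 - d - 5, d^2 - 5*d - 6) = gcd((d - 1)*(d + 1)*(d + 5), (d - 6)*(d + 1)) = d + 1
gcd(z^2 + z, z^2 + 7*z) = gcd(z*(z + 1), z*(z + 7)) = z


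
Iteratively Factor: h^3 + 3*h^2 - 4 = (h + 2)*(h^2 + h - 2) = (h - 1)*(h + 2)*(h + 2)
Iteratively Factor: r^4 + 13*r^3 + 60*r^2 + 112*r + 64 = (r + 1)*(r^3 + 12*r^2 + 48*r + 64) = (r + 1)*(r + 4)*(r^2 + 8*r + 16) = (r + 1)*(r + 4)^2*(r + 4)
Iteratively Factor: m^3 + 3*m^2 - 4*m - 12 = (m + 3)*(m^2 - 4) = (m + 2)*(m + 3)*(m - 2)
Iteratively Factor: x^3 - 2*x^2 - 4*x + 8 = (x - 2)*(x^2 - 4) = (x - 2)^2*(x + 2)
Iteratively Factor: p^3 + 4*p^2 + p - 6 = (p + 2)*(p^2 + 2*p - 3) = (p + 2)*(p + 3)*(p - 1)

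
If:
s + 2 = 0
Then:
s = -2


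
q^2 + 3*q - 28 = (q - 4)*(q + 7)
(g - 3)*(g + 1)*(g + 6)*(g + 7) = g^4 + 11*g^3 + 13*g^2 - 123*g - 126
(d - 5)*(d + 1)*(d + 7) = d^3 + 3*d^2 - 33*d - 35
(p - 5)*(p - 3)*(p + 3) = p^3 - 5*p^2 - 9*p + 45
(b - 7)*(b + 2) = b^2 - 5*b - 14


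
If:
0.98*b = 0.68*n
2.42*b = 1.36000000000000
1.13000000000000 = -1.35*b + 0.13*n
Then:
No Solution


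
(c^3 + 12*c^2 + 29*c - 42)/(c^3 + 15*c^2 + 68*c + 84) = (c - 1)/(c + 2)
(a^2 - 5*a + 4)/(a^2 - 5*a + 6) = (a^2 - 5*a + 4)/(a^2 - 5*a + 6)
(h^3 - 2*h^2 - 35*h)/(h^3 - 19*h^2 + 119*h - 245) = h*(h + 5)/(h^2 - 12*h + 35)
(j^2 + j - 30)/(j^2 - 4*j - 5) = (j + 6)/(j + 1)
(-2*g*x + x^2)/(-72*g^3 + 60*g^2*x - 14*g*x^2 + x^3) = x/(36*g^2 - 12*g*x + x^2)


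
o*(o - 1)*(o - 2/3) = o^3 - 5*o^2/3 + 2*o/3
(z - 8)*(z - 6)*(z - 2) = z^3 - 16*z^2 + 76*z - 96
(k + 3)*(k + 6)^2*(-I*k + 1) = -I*k^4 + k^3 - 15*I*k^3 + 15*k^2 - 72*I*k^2 + 72*k - 108*I*k + 108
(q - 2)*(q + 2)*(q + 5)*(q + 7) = q^4 + 12*q^3 + 31*q^2 - 48*q - 140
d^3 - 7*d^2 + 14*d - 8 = (d - 4)*(d - 2)*(d - 1)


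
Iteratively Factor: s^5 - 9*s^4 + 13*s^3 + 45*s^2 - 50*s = (s - 5)*(s^4 - 4*s^3 - 7*s^2 + 10*s) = (s - 5)^2*(s^3 + s^2 - 2*s) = (s - 5)^2*(s - 1)*(s^2 + 2*s) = (s - 5)^2*(s - 1)*(s + 2)*(s)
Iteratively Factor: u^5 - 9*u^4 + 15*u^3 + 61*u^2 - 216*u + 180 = (u - 2)*(u^4 - 7*u^3 + u^2 + 63*u - 90) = (u - 3)*(u - 2)*(u^3 - 4*u^2 - 11*u + 30) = (u - 5)*(u - 3)*(u - 2)*(u^2 + u - 6) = (u - 5)*(u - 3)*(u - 2)*(u + 3)*(u - 2)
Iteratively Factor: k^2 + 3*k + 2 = (k + 1)*(k + 2)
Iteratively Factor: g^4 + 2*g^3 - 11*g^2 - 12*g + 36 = (g - 2)*(g^3 + 4*g^2 - 3*g - 18) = (g - 2)*(g + 3)*(g^2 + g - 6) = (g - 2)^2*(g + 3)*(g + 3)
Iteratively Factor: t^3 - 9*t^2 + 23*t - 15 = (t - 3)*(t^2 - 6*t + 5) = (t - 3)*(t - 1)*(t - 5)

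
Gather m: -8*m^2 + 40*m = -8*m^2 + 40*m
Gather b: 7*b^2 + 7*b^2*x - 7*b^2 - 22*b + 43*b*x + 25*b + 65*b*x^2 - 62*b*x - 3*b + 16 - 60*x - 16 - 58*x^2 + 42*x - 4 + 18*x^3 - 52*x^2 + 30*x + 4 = 7*b^2*x + b*(65*x^2 - 19*x) + 18*x^3 - 110*x^2 + 12*x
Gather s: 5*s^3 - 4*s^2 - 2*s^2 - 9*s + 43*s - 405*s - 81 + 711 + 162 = 5*s^3 - 6*s^2 - 371*s + 792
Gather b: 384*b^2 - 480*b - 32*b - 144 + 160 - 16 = 384*b^2 - 512*b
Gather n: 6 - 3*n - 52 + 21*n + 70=18*n + 24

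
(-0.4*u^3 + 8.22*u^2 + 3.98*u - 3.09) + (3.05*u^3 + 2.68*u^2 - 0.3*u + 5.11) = 2.65*u^3 + 10.9*u^2 + 3.68*u + 2.02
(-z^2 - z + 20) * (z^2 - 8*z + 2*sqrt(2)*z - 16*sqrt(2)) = -z^4 - 2*sqrt(2)*z^3 + 7*z^3 + 14*sqrt(2)*z^2 + 28*z^2 - 160*z + 56*sqrt(2)*z - 320*sqrt(2)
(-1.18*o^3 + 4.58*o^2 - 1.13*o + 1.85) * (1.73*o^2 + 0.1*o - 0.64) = -2.0414*o^5 + 7.8054*o^4 - 0.7417*o^3 + 0.1563*o^2 + 0.9082*o - 1.184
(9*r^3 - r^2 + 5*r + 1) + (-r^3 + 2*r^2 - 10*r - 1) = 8*r^3 + r^2 - 5*r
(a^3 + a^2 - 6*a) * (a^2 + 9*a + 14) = a^5 + 10*a^4 + 17*a^3 - 40*a^2 - 84*a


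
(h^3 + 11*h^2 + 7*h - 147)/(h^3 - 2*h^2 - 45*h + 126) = (h + 7)/(h - 6)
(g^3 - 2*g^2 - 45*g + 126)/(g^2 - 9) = (g^2 + g - 42)/(g + 3)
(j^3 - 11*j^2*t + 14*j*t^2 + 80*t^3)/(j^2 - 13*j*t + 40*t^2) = j + 2*t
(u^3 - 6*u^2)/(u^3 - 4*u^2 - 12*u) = u/(u + 2)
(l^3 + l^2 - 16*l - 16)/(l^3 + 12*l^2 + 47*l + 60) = (l^2 - 3*l - 4)/(l^2 + 8*l + 15)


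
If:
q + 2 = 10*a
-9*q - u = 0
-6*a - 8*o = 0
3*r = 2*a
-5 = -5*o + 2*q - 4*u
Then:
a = 284/1535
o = -213/1535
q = -46/307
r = 568/4605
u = 414/307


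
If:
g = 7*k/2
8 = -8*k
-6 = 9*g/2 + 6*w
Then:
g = -7/2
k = -1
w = 13/8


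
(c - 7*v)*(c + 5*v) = c^2 - 2*c*v - 35*v^2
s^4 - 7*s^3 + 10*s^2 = s^2*(s - 5)*(s - 2)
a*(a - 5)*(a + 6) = a^3 + a^2 - 30*a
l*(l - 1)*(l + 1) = l^3 - l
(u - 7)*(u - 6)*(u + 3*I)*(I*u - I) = I*u^4 - 3*u^3 - 14*I*u^3 + 42*u^2 + 55*I*u^2 - 165*u - 42*I*u + 126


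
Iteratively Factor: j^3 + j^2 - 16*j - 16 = (j + 4)*(j^2 - 3*j - 4) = (j - 4)*(j + 4)*(j + 1)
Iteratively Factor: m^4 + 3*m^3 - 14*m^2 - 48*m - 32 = (m + 4)*(m^3 - m^2 - 10*m - 8) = (m + 1)*(m + 4)*(m^2 - 2*m - 8) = (m + 1)*(m + 2)*(m + 4)*(m - 4)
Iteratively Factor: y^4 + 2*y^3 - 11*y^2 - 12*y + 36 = (y + 3)*(y^3 - y^2 - 8*y + 12) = (y - 2)*(y + 3)*(y^2 + y - 6) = (y - 2)*(y + 3)^2*(y - 2)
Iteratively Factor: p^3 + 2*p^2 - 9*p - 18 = (p - 3)*(p^2 + 5*p + 6) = (p - 3)*(p + 2)*(p + 3)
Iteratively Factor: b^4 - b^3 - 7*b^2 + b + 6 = (b + 1)*(b^3 - 2*b^2 - 5*b + 6) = (b + 1)*(b + 2)*(b^2 - 4*b + 3) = (b - 1)*(b + 1)*(b + 2)*(b - 3)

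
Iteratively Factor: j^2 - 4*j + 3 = (j - 3)*(j - 1)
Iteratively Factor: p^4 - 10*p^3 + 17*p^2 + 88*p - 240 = (p - 4)*(p^3 - 6*p^2 - 7*p + 60) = (p - 4)^2*(p^2 - 2*p - 15) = (p - 5)*(p - 4)^2*(p + 3)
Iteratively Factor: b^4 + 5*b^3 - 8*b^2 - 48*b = (b - 3)*(b^3 + 8*b^2 + 16*b) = b*(b - 3)*(b^2 + 8*b + 16) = b*(b - 3)*(b + 4)*(b + 4)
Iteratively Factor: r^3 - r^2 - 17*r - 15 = (r + 1)*(r^2 - 2*r - 15) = (r - 5)*(r + 1)*(r + 3)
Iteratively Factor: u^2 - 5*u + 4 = (u - 1)*(u - 4)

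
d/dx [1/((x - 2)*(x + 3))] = (-2*x - 1)/(x^4 + 2*x^3 - 11*x^2 - 12*x + 36)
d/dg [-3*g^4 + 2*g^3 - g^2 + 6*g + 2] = -12*g^3 + 6*g^2 - 2*g + 6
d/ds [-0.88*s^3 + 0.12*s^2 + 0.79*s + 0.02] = -2.64*s^2 + 0.24*s + 0.79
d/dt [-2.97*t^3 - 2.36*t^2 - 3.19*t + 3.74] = -8.91*t^2 - 4.72*t - 3.19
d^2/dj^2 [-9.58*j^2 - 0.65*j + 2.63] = -19.1600000000000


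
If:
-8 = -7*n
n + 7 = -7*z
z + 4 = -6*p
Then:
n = 8/7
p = -139/294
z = -57/49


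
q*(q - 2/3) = q^2 - 2*q/3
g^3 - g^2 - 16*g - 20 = (g - 5)*(g + 2)^2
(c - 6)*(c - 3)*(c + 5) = c^3 - 4*c^2 - 27*c + 90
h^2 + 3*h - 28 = (h - 4)*(h + 7)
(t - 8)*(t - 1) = t^2 - 9*t + 8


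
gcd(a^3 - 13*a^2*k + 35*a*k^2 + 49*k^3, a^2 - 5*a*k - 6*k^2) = a + k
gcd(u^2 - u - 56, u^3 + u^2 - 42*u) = u + 7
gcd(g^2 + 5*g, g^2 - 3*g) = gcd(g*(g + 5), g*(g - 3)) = g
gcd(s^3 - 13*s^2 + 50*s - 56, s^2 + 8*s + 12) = 1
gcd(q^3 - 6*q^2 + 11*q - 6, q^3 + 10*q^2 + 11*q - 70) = q - 2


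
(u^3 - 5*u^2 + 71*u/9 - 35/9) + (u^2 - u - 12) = u^3 - 4*u^2 + 62*u/9 - 143/9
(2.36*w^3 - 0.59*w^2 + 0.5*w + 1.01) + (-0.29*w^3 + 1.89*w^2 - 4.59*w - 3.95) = 2.07*w^3 + 1.3*w^2 - 4.09*w - 2.94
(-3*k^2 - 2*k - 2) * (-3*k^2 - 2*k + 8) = 9*k^4 + 12*k^3 - 14*k^2 - 12*k - 16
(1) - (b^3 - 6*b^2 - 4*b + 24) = -b^3 + 6*b^2 + 4*b - 23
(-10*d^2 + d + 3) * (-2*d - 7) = 20*d^3 + 68*d^2 - 13*d - 21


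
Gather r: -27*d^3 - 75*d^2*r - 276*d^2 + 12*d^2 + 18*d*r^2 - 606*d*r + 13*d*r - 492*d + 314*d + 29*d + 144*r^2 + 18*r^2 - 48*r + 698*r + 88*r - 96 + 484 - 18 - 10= -27*d^3 - 264*d^2 - 149*d + r^2*(18*d + 162) + r*(-75*d^2 - 593*d + 738) + 360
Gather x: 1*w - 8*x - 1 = w - 8*x - 1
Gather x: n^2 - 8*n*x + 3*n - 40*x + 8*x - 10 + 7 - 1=n^2 + 3*n + x*(-8*n - 32) - 4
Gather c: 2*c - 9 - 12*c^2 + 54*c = -12*c^2 + 56*c - 9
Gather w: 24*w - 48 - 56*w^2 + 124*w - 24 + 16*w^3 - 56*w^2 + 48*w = 16*w^3 - 112*w^2 + 196*w - 72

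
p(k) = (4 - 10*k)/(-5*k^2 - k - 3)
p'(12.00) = -0.01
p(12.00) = 0.16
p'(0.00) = 3.78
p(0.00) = -1.33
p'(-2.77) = -0.31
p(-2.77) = -0.82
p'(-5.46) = -0.08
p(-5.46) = -0.40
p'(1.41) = -0.04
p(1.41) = 0.70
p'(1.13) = 0.14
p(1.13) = 0.69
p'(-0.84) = -1.08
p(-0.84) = -2.18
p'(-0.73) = -0.90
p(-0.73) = -2.29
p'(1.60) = -0.10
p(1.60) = 0.69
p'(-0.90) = -1.12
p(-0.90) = -2.11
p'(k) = (4 - 10*k)*(10*k + 1)/(-5*k^2 - k - 3)^2 - 10/(-5*k^2 - k - 3)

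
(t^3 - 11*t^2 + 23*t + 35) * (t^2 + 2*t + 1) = t^5 - 9*t^4 + 2*t^3 + 70*t^2 + 93*t + 35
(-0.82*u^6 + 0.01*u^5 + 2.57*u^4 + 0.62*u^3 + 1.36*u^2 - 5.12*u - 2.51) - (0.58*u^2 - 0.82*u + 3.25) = -0.82*u^6 + 0.01*u^5 + 2.57*u^4 + 0.62*u^3 + 0.78*u^2 - 4.3*u - 5.76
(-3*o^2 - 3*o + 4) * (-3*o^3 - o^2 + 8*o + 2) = 9*o^5 + 12*o^4 - 33*o^3 - 34*o^2 + 26*o + 8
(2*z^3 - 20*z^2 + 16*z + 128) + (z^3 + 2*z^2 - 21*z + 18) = 3*z^3 - 18*z^2 - 5*z + 146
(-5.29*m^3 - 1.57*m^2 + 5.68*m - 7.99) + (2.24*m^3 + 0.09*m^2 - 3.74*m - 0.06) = -3.05*m^3 - 1.48*m^2 + 1.94*m - 8.05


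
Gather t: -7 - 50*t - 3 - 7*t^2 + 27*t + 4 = -7*t^2 - 23*t - 6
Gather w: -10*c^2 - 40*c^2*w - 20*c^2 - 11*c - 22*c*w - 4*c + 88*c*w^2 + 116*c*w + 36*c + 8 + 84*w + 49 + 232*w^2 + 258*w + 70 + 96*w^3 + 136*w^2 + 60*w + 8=-30*c^2 + 21*c + 96*w^3 + w^2*(88*c + 368) + w*(-40*c^2 + 94*c + 402) + 135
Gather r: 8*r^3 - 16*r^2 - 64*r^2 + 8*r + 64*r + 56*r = 8*r^3 - 80*r^2 + 128*r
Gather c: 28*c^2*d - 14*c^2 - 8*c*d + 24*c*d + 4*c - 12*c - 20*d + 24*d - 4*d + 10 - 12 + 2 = c^2*(28*d - 14) + c*(16*d - 8)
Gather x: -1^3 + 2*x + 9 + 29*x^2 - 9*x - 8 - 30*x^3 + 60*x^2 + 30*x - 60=-30*x^3 + 89*x^2 + 23*x - 60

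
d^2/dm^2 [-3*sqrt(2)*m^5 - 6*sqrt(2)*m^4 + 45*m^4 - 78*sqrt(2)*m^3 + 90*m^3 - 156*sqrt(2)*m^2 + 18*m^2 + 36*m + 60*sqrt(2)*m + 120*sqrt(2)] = -60*sqrt(2)*m^3 - 72*sqrt(2)*m^2 + 540*m^2 - 468*sqrt(2)*m + 540*m - 312*sqrt(2) + 36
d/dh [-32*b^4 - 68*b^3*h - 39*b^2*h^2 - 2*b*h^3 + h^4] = -68*b^3 - 78*b^2*h - 6*b*h^2 + 4*h^3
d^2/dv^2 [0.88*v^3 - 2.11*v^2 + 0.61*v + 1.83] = 5.28*v - 4.22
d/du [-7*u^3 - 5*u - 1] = -21*u^2 - 5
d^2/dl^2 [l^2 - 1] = 2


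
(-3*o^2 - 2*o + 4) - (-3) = -3*o^2 - 2*o + 7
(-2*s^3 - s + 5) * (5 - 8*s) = 16*s^4 - 10*s^3 + 8*s^2 - 45*s + 25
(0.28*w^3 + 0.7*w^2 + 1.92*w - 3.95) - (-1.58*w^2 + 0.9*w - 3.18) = 0.28*w^3 + 2.28*w^2 + 1.02*w - 0.77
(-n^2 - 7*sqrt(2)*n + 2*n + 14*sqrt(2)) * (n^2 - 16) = -n^4 - 7*sqrt(2)*n^3 + 2*n^3 + 16*n^2 + 14*sqrt(2)*n^2 - 32*n + 112*sqrt(2)*n - 224*sqrt(2)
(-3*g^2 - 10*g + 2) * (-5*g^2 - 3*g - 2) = 15*g^4 + 59*g^3 + 26*g^2 + 14*g - 4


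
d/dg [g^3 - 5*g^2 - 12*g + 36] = 3*g^2 - 10*g - 12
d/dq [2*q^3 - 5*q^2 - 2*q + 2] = 6*q^2 - 10*q - 2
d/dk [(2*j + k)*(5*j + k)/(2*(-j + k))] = ((-7*j - 2*k)*(j - k) - (2*j + k)*(5*j + k))/(2*(j - k)^2)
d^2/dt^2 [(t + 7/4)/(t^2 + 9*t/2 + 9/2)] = ((4*t + 7)*(4*t + 9)^2 - 2*(12*t + 25)*(2*t^2 + 9*t + 9))/(2*t^2 + 9*t + 9)^3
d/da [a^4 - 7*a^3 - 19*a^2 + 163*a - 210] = 4*a^3 - 21*a^2 - 38*a + 163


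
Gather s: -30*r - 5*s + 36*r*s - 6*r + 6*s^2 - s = -36*r + 6*s^2 + s*(36*r - 6)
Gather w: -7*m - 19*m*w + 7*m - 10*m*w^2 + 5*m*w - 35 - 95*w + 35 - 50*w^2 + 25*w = w^2*(-10*m - 50) + w*(-14*m - 70)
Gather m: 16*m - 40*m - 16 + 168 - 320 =-24*m - 168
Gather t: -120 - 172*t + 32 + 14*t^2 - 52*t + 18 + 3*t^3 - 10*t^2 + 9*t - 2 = 3*t^3 + 4*t^2 - 215*t - 72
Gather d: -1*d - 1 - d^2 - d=-d^2 - 2*d - 1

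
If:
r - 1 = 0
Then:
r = 1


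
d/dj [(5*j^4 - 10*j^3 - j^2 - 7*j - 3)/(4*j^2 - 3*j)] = (40*j^5 - 85*j^4 + 60*j^3 + 31*j^2 + 24*j - 9)/(j^2*(16*j^2 - 24*j + 9))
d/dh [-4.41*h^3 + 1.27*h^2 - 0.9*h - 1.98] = -13.23*h^2 + 2.54*h - 0.9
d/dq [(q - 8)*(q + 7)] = 2*q - 1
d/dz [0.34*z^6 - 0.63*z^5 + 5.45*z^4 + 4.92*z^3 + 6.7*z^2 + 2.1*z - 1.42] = 2.04*z^5 - 3.15*z^4 + 21.8*z^3 + 14.76*z^2 + 13.4*z + 2.1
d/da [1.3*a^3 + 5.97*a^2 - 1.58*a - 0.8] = 3.9*a^2 + 11.94*a - 1.58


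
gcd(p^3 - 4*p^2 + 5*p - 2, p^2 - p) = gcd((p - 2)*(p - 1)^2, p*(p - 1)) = p - 1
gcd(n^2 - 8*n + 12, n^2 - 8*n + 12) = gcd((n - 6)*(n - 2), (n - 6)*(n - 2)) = n^2 - 8*n + 12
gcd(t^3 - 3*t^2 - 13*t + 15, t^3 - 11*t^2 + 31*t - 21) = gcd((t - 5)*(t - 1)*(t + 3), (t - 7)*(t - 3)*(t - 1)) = t - 1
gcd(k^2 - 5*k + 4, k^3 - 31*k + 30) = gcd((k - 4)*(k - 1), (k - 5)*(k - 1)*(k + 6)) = k - 1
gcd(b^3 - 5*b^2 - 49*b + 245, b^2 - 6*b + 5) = b - 5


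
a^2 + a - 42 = (a - 6)*(a + 7)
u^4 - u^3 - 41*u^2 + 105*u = u*(u - 5)*(u - 3)*(u + 7)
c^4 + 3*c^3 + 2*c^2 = c^2*(c + 1)*(c + 2)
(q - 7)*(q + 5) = q^2 - 2*q - 35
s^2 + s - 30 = (s - 5)*(s + 6)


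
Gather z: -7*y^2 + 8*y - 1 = -7*y^2 + 8*y - 1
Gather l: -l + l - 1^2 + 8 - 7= 0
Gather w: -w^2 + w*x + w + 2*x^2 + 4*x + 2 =-w^2 + w*(x + 1) + 2*x^2 + 4*x + 2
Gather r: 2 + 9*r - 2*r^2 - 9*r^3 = -9*r^3 - 2*r^2 + 9*r + 2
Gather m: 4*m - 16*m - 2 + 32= 30 - 12*m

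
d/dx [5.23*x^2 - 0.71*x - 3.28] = 10.46*x - 0.71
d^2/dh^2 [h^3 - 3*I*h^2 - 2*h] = 6*h - 6*I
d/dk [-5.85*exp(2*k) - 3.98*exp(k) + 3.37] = (-11.7*exp(k) - 3.98)*exp(k)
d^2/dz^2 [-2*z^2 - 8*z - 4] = -4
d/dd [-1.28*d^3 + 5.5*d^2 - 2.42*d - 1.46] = -3.84*d^2 + 11.0*d - 2.42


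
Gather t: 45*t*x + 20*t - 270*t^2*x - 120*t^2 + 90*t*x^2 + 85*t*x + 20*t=t^2*(-270*x - 120) + t*(90*x^2 + 130*x + 40)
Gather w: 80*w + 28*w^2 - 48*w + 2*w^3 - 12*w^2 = 2*w^3 + 16*w^2 + 32*w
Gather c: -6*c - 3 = -6*c - 3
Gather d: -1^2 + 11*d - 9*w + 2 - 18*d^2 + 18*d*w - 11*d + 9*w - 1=-18*d^2 + 18*d*w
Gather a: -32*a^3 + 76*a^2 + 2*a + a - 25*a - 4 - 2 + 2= -32*a^3 + 76*a^2 - 22*a - 4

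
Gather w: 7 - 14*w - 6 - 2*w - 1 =-16*w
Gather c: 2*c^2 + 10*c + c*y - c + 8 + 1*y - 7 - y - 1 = 2*c^2 + c*(y + 9)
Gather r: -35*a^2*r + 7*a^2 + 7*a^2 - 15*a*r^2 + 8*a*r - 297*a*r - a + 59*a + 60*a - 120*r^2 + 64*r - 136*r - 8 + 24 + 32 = 14*a^2 + 118*a + r^2*(-15*a - 120) + r*(-35*a^2 - 289*a - 72) + 48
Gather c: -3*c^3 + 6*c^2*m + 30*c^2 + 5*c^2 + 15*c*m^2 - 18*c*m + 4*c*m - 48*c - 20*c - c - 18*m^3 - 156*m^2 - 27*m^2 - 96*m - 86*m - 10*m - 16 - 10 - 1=-3*c^3 + c^2*(6*m + 35) + c*(15*m^2 - 14*m - 69) - 18*m^3 - 183*m^2 - 192*m - 27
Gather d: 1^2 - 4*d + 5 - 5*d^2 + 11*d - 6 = -5*d^2 + 7*d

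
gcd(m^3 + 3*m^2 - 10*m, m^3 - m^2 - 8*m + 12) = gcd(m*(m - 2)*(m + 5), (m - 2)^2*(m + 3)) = m - 2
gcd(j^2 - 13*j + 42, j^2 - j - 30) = j - 6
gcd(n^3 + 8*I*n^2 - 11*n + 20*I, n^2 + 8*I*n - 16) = n + 4*I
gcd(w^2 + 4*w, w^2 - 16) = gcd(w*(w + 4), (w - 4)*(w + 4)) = w + 4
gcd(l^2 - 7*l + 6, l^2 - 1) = l - 1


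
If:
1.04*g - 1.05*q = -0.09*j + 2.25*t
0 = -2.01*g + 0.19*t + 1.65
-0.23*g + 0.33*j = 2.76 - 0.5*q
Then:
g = 0.0945273631840796*t + 0.82089552238806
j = 2.80631961520622*t + 6.81834124397171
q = 1.39750671927718 - 1.80868835897143*t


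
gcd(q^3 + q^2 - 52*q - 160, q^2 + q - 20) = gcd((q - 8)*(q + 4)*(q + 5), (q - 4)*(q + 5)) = q + 5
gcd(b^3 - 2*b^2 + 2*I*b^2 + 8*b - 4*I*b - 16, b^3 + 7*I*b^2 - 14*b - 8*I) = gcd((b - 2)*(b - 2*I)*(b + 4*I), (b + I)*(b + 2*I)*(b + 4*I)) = b + 4*I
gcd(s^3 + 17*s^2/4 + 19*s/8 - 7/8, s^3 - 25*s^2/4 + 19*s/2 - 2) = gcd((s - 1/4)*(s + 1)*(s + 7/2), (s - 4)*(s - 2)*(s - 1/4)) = s - 1/4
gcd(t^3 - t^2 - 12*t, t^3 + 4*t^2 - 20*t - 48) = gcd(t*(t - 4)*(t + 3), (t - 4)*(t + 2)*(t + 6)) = t - 4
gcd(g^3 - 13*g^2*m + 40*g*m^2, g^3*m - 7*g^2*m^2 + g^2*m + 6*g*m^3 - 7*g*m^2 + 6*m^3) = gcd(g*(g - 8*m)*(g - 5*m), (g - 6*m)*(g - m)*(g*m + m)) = 1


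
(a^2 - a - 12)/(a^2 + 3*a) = (a - 4)/a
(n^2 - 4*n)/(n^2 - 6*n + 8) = n/(n - 2)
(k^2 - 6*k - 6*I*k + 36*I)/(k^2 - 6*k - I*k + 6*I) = (k - 6*I)/(k - I)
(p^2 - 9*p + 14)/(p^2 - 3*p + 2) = (p - 7)/(p - 1)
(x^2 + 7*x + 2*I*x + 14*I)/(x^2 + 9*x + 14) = (x + 2*I)/(x + 2)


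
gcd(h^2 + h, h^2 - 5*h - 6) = h + 1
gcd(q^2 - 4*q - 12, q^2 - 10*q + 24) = q - 6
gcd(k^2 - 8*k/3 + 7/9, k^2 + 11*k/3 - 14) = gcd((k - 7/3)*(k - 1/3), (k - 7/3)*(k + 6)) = k - 7/3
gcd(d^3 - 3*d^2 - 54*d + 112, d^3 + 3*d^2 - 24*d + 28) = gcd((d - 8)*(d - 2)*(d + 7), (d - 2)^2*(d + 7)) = d^2 + 5*d - 14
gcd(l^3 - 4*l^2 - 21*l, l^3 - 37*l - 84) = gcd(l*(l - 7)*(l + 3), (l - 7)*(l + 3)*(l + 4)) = l^2 - 4*l - 21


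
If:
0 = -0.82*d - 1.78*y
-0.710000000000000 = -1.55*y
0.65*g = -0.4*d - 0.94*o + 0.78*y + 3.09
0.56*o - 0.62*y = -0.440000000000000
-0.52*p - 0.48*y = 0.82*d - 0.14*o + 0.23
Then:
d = -0.99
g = 6.32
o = -0.28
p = 0.63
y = 0.46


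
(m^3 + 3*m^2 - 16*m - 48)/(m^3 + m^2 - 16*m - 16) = (m + 3)/(m + 1)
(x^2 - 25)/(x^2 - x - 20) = (x + 5)/(x + 4)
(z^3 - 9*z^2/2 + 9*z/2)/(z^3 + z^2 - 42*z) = (z^2 - 9*z/2 + 9/2)/(z^2 + z - 42)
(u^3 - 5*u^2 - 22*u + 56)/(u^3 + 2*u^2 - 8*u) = (u - 7)/u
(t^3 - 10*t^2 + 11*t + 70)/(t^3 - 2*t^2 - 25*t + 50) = (t^2 - 5*t - 14)/(t^2 + 3*t - 10)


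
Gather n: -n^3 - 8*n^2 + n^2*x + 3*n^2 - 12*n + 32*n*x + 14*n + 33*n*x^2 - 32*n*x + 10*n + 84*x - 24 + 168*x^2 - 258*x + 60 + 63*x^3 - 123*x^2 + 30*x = -n^3 + n^2*(x - 5) + n*(33*x^2 + 12) + 63*x^3 + 45*x^2 - 144*x + 36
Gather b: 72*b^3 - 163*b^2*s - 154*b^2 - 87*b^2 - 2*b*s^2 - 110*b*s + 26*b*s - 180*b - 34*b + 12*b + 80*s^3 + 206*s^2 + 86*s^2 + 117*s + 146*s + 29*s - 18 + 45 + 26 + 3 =72*b^3 + b^2*(-163*s - 241) + b*(-2*s^2 - 84*s - 202) + 80*s^3 + 292*s^2 + 292*s + 56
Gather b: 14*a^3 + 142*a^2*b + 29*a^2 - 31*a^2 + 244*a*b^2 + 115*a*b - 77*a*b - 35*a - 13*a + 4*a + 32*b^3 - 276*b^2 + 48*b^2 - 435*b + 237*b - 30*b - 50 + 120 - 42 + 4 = 14*a^3 - 2*a^2 - 44*a + 32*b^3 + b^2*(244*a - 228) + b*(142*a^2 + 38*a - 228) + 32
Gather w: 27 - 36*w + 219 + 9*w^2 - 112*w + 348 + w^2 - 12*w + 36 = 10*w^2 - 160*w + 630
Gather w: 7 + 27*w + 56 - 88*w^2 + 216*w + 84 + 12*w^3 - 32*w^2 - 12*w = 12*w^3 - 120*w^2 + 231*w + 147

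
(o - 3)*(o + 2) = o^2 - o - 6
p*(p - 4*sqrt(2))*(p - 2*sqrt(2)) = p^3 - 6*sqrt(2)*p^2 + 16*p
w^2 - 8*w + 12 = (w - 6)*(w - 2)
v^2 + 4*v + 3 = (v + 1)*(v + 3)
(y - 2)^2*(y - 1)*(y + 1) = y^4 - 4*y^3 + 3*y^2 + 4*y - 4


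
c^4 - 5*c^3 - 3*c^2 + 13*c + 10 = (c - 5)*(c - 2)*(c + 1)^2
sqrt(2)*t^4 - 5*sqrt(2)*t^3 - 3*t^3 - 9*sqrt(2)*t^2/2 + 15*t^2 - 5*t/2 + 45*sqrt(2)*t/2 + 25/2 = (t - 5)*(t - 5*sqrt(2)/2)*(t + sqrt(2)/2)*(sqrt(2)*t + 1)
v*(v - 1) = v^2 - v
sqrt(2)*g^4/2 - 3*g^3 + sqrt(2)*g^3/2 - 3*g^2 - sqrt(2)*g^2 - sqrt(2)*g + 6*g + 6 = (g + 1)*(g - 3*sqrt(2))*(g - sqrt(2))*(sqrt(2)*g/2 + 1)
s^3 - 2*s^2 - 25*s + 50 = (s - 5)*(s - 2)*(s + 5)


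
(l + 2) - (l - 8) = 10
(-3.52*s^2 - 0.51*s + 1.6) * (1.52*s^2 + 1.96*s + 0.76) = -5.3504*s^4 - 7.6744*s^3 - 1.2428*s^2 + 2.7484*s + 1.216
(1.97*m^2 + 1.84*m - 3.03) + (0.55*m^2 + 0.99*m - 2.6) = 2.52*m^2 + 2.83*m - 5.63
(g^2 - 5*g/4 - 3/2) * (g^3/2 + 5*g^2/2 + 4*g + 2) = g^5/2 + 15*g^4/8 + g^3/8 - 27*g^2/4 - 17*g/2 - 3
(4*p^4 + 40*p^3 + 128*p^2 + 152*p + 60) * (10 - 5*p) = -20*p^5 - 160*p^4 - 240*p^3 + 520*p^2 + 1220*p + 600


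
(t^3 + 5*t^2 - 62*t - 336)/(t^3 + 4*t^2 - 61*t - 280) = (t + 6)/(t + 5)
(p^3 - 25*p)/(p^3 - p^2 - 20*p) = (p + 5)/(p + 4)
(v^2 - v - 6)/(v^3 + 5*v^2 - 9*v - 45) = (v + 2)/(v^2 + 8*v + 15)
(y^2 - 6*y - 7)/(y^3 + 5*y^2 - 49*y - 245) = (y + 1)/(y^2 + 12*y + 35)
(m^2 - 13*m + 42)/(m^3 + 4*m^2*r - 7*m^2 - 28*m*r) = (m - 6)/(m*(m + 4*r))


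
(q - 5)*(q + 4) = q^2 - q - 20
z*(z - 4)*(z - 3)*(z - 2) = z^4 - 9*z^3 + 26*z^2 - 24*z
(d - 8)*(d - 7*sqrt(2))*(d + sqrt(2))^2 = d^4 - 8*d^3 - 5*sqrt(2)*d^3 - 26*d^2 + 40*sqrt(2)*d^2 - 14*sqrt(2)*d + 208*d + 112*sqrt(2)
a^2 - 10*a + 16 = (a - 8)*(a - 2)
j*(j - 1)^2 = j^3 - 2*j^2 + j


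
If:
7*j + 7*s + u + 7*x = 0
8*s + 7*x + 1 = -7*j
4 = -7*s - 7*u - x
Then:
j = 37/49 - 45*x/49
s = -x/14 - 11/14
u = 3/14 - x/14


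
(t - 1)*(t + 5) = t^2 + 4*t - 5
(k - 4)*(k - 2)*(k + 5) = k^3 - k^2 - 22*k + 40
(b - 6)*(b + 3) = b^2 - 3*b - 18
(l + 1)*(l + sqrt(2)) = l^2 + l + sqrt(2)*l + sqrt(2)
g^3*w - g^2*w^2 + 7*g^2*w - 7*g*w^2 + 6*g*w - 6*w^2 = (g + 6)*(g - w)*(g*w + w)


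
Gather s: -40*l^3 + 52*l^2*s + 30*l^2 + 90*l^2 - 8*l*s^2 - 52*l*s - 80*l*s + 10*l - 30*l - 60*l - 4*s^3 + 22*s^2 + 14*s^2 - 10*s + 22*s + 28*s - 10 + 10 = -40*l^3 + 120*l^2 - 80*l - 4*s^3 + s^2*(36 - 8*l) + s*(52*l^2 - 132*l + 40)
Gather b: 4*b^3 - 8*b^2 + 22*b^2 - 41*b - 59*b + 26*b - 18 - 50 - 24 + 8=4*b^3 + 14*b^2 - 74*b - 84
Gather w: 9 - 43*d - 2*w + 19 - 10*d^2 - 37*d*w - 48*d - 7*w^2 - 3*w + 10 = -10*d^2 - 91*d - 7*w^2 + w*(-37*d - 5) + 38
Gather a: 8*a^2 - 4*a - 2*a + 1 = 8*a^2 - 6*a + 1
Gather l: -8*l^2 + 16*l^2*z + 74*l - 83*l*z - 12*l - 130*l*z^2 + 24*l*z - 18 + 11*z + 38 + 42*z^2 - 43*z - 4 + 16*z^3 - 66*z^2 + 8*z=l^2*(16*z - 8) + l*(-130*z^2 - 59*z + 62) + 16*z^3 - 24*z^2 - 24*z + 16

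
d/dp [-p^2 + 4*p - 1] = 4 - 2*p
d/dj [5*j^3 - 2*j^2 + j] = 15*j^2 - 4*j + 1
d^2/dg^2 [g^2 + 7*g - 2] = 2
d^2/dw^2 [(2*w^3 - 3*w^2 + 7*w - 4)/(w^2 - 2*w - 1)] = 2*(11*w^3 - 9*w^2 + 51*w - 37)/(w^6 - 6*w^5 + 9*w^4 + 4*w^3 - 9*w^2 - 6*w - 1)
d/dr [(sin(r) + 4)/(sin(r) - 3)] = -7*cos(r)/(sin(r) - 3)^2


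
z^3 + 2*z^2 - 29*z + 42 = (z - 3)*(z - 2)*(z + 7)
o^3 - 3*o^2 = o^2*(o - 3)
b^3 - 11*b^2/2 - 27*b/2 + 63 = (b - 6)*(b - 3)*(b + 7/2)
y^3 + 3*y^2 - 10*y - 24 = (y - 3)*(y + 2)*(y + 4)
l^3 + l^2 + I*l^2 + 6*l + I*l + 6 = (l + 1)*(l - 2*I)*(l + 3*I)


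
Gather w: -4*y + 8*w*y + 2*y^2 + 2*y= 8*w*y + 2*y^2 - 2*y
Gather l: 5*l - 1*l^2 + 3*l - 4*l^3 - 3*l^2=-4*l^3 - 4*l^2 + 8*l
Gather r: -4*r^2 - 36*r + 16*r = -4*r^2 - 20*r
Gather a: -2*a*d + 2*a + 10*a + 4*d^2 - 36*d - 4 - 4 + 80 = a*(12 - 2*d) + 4*d^2 - 36*d + 72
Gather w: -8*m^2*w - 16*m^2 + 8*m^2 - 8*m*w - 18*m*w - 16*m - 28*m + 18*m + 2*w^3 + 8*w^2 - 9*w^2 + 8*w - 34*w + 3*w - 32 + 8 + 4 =-8*m^2 - 26*m + 2*w^3 - w^2 + w*(-8*m^2 - 26*m - 23) - 20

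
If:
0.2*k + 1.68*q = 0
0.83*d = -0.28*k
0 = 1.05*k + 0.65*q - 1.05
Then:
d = -0.36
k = 1.08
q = -0.13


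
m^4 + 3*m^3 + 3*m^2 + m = m*(m + 1)^3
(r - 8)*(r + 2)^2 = r^3 - 4*r^2 - 28*r - 32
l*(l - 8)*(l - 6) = l^3 - 14*l^2 + 48*l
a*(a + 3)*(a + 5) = a^3 + 8*a^2 + 15*a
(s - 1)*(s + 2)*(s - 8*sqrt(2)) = s^3 - 8*sqrt(2)*s^2 + s^2 - 8*sqrt(2)*s - 2*s + 16*sqrt(2)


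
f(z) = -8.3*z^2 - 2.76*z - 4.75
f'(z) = -16.6*z - 2.76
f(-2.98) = -70.23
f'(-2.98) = 46.71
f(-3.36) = -89.18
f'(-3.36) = 53.02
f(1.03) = -16.40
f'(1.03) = -19.86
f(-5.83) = -270.77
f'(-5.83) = 94.02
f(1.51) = -27.84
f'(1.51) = -27.83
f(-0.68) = -6.71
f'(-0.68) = 8.53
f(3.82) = -136.41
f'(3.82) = -66.17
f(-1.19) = -13.22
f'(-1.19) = 16.99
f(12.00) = -1233.07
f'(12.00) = -201.96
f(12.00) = -1233.07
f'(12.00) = -201.96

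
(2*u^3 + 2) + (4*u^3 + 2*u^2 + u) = 6*u^3 + 2*u^2 + u + 2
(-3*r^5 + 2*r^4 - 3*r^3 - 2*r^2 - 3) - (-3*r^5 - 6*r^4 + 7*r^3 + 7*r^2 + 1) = 8*r^4 - 10*r^3 - 9*r^2 - 4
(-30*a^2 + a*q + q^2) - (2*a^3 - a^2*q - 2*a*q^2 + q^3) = -2*a^3 + a^2*q - 30*a^2 + 2*a*q^2 + a*q - q^3 + q^2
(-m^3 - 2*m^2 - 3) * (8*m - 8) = -8*m^4 - 8*m^3 + 16*m^2 - 24*m + 24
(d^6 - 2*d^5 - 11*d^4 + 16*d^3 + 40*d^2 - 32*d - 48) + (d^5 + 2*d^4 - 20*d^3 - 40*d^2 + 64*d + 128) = d^6 - d^5 - 9*d^4 - 4*d^3 + 32*d + 80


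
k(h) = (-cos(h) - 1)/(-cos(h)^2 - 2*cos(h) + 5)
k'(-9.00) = -0.07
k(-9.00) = -0.01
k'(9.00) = 0.07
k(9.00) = -0.01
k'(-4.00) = 0.13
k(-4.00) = -0.06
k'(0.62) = 0.74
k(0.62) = -0.67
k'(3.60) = -0.07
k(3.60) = -0.02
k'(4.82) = -0.32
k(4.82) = -0.23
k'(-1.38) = -0.35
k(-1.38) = -0.26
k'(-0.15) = -0.36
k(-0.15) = -0.97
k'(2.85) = 0.05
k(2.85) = -0.01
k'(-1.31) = -0.38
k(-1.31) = -0.28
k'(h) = (-2*sin(h)*cos(h) - 2*sin(h))*(-cos(h) - 1)/(-cos(h)^2 - 2*cos(h) + 5)^2 + sin(h)/(-cos(h)^2 - 2*cos(h) + 5) = (cos(h)^2 + 2*cos(h) + 7)*sin(h)/(cos(h)^2 + 2*cos(h) - 5)^2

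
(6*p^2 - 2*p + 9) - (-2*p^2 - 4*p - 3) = 8*p^2 + 2*p + 12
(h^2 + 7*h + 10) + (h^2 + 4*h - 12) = 2*h^2 + 11*h - 2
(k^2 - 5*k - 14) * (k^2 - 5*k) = k^4 - 10*k^3 + 11*k^2 + 70*k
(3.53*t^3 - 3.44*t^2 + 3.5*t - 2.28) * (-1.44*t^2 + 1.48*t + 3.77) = -5.0832*t^5 + 10.178*t^4 + 3.1769*t^3 - 4.5056*t^2 + 9.8206*t - 8.5956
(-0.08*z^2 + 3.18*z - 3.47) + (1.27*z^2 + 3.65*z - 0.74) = 1.19*z^2 + 6.83*z - 4.21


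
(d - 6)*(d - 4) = d^2 - 10*d + 24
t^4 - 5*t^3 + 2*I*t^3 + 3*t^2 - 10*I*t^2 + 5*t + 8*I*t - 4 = (t - 4)*(t - 1)*(t + I)^2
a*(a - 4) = a^2 - 4*a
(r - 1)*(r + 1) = r^2 - 1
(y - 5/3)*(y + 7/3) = y^2 + 2*y/3 - 35/9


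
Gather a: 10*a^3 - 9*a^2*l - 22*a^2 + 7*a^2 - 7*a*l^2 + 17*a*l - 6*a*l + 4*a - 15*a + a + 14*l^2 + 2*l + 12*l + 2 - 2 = 10*a^3 + a^2*(-9*l - 15) + a*(-7*l^2 + 11*l - 10) + 14*l^2 + 14*l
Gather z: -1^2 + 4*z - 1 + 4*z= 8*z - 2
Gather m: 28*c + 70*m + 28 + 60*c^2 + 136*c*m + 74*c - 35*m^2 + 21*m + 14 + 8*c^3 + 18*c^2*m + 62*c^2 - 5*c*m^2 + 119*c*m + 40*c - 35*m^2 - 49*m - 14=8*c^3 + 122*c^2 + 142*c + m^2*(-5*c - 70) + m*(18*c^2 + 255*c + 42) + 28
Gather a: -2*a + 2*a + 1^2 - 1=0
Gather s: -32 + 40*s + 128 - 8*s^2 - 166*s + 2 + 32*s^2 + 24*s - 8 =24*s^2 - 102*s + 90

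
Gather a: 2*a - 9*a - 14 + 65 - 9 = 42 - 7*a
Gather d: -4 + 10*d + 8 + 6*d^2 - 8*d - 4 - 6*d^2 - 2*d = 0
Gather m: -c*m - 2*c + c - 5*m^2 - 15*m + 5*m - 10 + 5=-c - 5*m^2 + m*(-c - 10) - 5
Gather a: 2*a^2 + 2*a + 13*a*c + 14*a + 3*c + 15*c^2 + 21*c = 2*a^2 + a*(13*c + 16) + 15*c^2 + 24*c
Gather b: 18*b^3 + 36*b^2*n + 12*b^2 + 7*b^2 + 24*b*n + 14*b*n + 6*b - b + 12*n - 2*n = 18*b^3 + b^2*(36*n + 19) + b*(38*n + 5) + 10*n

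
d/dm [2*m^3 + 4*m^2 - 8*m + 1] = 6*m^2 + 8*m - 8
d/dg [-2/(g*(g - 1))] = 2*(2*g - 1)/(g^2*(g - 1)^2)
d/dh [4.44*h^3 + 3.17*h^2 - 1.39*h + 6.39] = 13.32*h^2 + 6.34*h - 1.39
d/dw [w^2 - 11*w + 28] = 2*w - 11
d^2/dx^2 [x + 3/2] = 0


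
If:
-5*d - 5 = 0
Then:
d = -1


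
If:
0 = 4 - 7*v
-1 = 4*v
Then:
No Solution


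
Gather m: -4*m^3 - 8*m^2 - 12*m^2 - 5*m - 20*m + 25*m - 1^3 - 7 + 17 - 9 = -4*m^3 - 20*m^2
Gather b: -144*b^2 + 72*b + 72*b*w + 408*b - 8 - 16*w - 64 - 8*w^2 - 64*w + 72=-144*b^2 + b*(72*w + 480) - 8*w^2 - 80*w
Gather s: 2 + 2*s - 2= 2*s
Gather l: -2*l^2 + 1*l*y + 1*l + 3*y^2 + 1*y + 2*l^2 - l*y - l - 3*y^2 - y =0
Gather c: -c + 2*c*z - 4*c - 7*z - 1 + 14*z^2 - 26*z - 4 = c*(2*z - 5) + 14*z^2 - 33*z - 5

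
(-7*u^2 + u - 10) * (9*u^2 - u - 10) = -63*u^4 + 16*u^3 - 21*u^2 + 100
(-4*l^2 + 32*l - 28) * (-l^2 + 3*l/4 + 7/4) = 4*l^4 - 35*l^3 + 45*l^2 + 35*l - 49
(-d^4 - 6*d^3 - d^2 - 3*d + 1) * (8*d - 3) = -8*d^5 - 45*d^4 + 10*d^3 - 21*d^2 + 17*d - 3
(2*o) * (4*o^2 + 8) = 8*o^3 + 16*o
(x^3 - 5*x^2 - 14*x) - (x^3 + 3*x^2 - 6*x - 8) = -8*x^2 - 8*x + 8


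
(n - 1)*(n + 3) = n^2 + 2*n - 3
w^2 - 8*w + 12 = (w - 6)*(w - 2)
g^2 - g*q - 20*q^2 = (g - 5*q)*(g + 4*q)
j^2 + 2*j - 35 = (j - 5)*(j + 7)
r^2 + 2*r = r*(r + 2)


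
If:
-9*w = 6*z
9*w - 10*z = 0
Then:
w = 0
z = 0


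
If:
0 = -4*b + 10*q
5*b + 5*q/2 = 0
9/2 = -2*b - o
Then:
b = 0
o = -9/2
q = 0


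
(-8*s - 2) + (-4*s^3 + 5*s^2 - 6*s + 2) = -4*s^3 + 5*s^2 - 14*s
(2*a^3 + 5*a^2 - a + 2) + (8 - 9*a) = 2*a^3 + 5*a^2 - 10*a + 10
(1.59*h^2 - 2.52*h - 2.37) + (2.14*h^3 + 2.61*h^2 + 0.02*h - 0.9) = 2.14*h^3 + 4.2*h^2 - 2.5*h - 3.27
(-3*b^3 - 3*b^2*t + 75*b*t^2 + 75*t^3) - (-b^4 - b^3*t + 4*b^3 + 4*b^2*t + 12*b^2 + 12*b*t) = b^4 + b^3*t - 7*b^3 - 7*b^2*t - 12*b^2 + 75*b*t^2 - 12*b*t + 75*t^3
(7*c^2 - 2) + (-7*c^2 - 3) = -5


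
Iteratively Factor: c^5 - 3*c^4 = (c)*(c^4 - 3*c^3) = c^2*(c^3 - 3*c^2) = c^3*(c^2 - 3*c) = c^3*(c - 3)*(c)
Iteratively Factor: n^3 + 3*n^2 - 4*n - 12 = (n - 2)*(n^2 + 5*n + 6) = (n - 2)*(n + 2)*(n + 3)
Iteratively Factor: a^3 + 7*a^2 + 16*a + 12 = (a + 3)*(a^2 + 4*a + 4) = (a + 2)*(a + 3)*(a + 2)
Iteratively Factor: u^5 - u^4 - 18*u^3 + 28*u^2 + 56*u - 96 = (u + 4)*(u^4 - 5*u^3 + 2*u^2 + 20*u - 24) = (u - 2)*(u + 4)*(u^3 - 3*u^2 - 4*u + 12) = (u - 2)*(u + 2)*(u + 4)*(u^2 - 5*u + 6) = (u - 3)*(u - 2)*(u + 2)*(u + 4)*(u - 2)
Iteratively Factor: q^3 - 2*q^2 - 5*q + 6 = (q - 1)*(q^2 - q - 6) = (q - 3)*(q - 1)*(q + 2)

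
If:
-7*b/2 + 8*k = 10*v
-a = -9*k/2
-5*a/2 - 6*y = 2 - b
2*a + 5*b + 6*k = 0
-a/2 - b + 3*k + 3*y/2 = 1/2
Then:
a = 24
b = -16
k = 16/3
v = 148/15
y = -13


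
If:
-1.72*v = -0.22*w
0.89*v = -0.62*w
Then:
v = 0.00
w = 0.00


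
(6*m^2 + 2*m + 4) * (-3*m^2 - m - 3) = -18*m^4 - 12*m^3 - 32*m^2 - 10*m - 12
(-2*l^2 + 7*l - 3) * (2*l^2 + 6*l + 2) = -4*l^4 + 2*l^3 + 32*l^2 - 4*l - 6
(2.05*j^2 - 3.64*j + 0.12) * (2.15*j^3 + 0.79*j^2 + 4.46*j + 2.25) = 4.4075*j^5 - 6.2065*j^4 + 6.5254*j^3 - 11.5271*j^2 - 7.6548*j + 0.27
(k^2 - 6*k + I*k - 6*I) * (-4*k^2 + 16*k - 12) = -4*k^4 + 40*k^3 - 4*I*k^3 - 108*k^2 + 40*I*k^2 + 72*k - 108*I*k + 72*I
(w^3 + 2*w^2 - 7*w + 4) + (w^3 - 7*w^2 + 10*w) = 2*w^3 - 5*w^2 + 3*w + 4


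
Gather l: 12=12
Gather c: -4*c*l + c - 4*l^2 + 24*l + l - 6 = c*(1 - 4*l) - 4*l^2 + 25*l - 6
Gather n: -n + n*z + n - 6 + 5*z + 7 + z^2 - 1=n*z + z^2 + 5*z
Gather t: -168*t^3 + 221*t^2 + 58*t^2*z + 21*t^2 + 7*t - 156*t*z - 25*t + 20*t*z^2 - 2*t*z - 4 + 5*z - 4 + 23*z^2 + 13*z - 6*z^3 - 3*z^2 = -168*t^3 + t^2*(58*z + 242) + t*(20*z^2 - 158*z - 18) - 6*z^3 + 20*z^2 + 18*z - 8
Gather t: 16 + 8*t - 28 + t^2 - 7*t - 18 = t^2 + t - 30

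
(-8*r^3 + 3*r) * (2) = -16*r^3 + 6*r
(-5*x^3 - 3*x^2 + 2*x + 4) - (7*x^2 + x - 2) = -5*x^3 - 10*x^2 + x + 6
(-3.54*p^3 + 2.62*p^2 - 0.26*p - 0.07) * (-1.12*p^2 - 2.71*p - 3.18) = 3.9648*p^5 + 6.659*p^4 + 4.4482*p^3 - 7.5486*p^2 + 1.0165*p + 0.2226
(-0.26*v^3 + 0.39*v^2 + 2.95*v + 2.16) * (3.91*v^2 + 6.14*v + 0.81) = -1.0166*v^5 - 0.0714999999999999*v^4 + 13.7185*v^3 + 26.8745*v^2 + 15.6519*v + 1.7496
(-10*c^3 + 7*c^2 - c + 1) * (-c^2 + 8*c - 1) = 10*c^5 - 87*c^4 + 67*c^3 - 16*c^2 + 9*c - 1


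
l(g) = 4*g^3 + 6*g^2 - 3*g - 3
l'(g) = 12*g^2 + 12*g - 3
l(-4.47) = -226.96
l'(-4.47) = 183.13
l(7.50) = 1999.50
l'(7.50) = 762.00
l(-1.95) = -3.99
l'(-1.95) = 19.23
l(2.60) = 100.06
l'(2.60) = 109.32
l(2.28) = 68.76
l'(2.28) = 86.74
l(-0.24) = -1.99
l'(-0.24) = -5.19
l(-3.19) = -62.22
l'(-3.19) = 80.83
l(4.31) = 415.78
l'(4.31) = 271.63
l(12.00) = 7737.00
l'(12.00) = 1869.00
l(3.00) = 150.00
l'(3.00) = 141.00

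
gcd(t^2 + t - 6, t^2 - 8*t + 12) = t - 2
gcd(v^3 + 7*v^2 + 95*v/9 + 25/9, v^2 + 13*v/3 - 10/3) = v + 5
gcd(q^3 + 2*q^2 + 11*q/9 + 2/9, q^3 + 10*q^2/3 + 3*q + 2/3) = q^2 + 4*q/3 + 1/3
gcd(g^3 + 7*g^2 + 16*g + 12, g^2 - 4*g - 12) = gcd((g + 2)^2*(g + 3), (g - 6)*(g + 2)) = g + 2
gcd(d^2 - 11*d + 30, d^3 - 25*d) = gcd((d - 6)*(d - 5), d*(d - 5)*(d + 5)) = d - 5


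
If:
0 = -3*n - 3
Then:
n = -1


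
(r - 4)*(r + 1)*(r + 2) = r^3 - r^2 - 10*r - 8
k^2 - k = k*(k - 1)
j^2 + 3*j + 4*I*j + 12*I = (j + 3)*(j + 4*I)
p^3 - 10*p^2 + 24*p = p*(p - 6)*(p - 4)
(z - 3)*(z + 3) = z^2 - 9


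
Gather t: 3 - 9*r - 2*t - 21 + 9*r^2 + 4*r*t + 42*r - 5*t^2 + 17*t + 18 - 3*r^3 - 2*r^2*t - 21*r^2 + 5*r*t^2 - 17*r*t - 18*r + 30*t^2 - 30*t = -3*r^3 - 12*r^2 + 15*r + t^2*(5*r + 25) + t*(-2*r^2 - 13*r - 15)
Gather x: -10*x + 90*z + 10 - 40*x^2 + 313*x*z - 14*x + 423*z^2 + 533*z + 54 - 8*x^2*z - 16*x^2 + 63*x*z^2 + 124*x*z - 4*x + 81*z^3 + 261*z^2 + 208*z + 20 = x^2*(-8*z - 56) + x*(63*z^2 + 437*z - 28) + 81*z^3 + 684*z^2 + 831*z + 84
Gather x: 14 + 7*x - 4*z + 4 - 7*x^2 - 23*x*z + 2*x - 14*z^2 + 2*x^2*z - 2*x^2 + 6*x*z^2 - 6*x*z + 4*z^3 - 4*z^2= x^2*(2*z - 9) + x*(6*z^2 - 29*z + 9) + 4*z^3 - 18*z^2 - 4*z + 18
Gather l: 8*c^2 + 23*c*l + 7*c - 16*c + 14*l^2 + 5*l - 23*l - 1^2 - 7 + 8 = 8*c^2 - 9*c + 14*l^2 + l*(23*c - 18)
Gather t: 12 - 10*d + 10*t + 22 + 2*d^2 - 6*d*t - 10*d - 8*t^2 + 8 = 2*d^2 - 20*d - 8*t^2 + t*(10 - 6*d) + 42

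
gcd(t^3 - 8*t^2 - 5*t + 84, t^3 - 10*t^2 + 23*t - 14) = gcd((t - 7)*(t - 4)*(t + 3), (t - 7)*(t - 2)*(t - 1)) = t - 7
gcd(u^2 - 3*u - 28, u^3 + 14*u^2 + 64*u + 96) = u + 4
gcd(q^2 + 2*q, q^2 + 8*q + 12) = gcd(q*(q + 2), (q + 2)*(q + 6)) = q + 2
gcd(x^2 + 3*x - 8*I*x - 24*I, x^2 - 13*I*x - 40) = x - 8*I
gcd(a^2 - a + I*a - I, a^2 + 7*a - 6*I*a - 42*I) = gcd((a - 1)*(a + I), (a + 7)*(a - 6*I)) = 1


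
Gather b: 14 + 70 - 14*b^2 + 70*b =-14*b^2 + 70*b + 84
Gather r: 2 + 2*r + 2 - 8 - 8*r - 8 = -6*r - 12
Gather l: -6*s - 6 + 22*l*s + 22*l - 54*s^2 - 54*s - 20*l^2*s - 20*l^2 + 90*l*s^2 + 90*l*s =l^2*(-20*s - 20) + l*(90*s^2 + 112*s + 22) - 54*s^2 - 60*s - 6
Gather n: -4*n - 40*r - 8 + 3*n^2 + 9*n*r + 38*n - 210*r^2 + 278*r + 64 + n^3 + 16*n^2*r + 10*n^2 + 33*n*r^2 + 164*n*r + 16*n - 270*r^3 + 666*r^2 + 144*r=n^3 + n^2*(16*r + 13) + n*(33*r^2 + 173*r + 50) - 270*r^3 + 456*r^2 + 382*r + 56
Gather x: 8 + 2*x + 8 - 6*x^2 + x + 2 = -6*x^2 + 3*x + 18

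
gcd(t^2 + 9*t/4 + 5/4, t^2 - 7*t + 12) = 1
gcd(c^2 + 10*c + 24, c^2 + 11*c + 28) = c + 4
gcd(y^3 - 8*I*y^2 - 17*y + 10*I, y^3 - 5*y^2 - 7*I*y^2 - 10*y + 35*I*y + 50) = y^2 - 7*I*y - 10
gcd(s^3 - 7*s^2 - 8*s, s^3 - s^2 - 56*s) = s^2 - 8*s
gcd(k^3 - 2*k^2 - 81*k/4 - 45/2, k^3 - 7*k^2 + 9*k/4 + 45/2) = k^2 - 9*k/2 - 9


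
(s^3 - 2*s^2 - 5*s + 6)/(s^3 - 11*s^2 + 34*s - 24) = (s^2 - s - 6)/(s^2 - 10*s + 24)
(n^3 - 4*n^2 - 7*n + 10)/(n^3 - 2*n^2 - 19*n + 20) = (n + 2)/(n + 4)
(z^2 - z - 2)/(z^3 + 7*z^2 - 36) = (z + 1)/(z^2 + 9*z + 18)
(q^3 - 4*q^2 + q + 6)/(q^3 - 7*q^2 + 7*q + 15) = (q - 2)/(q - 5)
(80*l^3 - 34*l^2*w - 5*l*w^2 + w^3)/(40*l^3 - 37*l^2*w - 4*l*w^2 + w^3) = (-2*l + w)/(-l + w)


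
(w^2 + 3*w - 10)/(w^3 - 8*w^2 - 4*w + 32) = (w + 5)/(w^2 - 6*w - 16)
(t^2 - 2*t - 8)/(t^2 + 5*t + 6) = (t - 4)/(t + 3)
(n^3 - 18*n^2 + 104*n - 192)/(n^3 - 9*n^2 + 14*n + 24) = (n - 8)/(n + 1)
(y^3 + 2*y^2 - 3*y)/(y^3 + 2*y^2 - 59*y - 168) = y*(y - 1)/(y^2 - y - 56)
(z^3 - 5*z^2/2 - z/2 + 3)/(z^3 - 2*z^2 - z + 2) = (z - 3/2)/(z - 1)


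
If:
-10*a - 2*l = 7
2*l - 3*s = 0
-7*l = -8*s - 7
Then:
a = -77/50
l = 21/5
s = 14/5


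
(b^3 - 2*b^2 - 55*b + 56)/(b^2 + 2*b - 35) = (b^2 - 9*b + 8)/(b - 5)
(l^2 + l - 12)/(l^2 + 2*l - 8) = (l - 3)/(l - 2)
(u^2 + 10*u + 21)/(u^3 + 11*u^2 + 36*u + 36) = (u + 7)/(u^2 + 8*u + 12)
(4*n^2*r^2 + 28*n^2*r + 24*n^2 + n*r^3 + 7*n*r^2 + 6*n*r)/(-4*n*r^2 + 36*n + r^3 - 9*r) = n*(4*n*r^2 + 28*n*r + 24*n + r^3 + 7*r^2 + 6*r)/(-4*n*r^2 + 36*n + r^3 - 9*r)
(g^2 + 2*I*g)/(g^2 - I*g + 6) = g/(g - 3*I)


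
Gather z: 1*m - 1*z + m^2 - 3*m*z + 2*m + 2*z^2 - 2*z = m^2 + 3*m + 2*z^2 + z*(-3*m - 3)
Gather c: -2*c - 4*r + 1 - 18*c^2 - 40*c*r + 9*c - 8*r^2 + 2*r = -18*c^2 + c*(7 - 40*r) - 8*r^2 - 2*r + 1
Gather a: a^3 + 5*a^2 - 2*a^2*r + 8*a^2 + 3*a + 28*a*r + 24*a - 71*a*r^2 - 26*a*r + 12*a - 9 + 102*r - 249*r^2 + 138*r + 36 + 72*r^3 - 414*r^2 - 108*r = a^3 + a^2*(13 - 2*r) + a*(-71*r^2 + 2*r + 39) + 72*r^3 - 663*r^2 + 132*r + 27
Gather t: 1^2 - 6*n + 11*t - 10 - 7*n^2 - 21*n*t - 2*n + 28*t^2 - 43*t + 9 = -7*n^2 - 8*n + 28*t^2 + t*(-21*n - 32)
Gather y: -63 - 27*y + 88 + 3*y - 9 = 16 - 24*y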